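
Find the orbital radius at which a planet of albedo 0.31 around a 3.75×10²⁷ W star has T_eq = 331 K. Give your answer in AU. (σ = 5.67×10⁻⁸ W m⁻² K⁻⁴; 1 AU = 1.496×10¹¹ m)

d ≈ 1.84 AU

From T_eq⁴ = L(1−A)/(16πσd²): d = √[L(1−A)/(16πσT_eq⁴)].
d = √[3.75×10²⁷ × 0.69 / (16π × 5.67×10⁻⁸ × (331)⁴)] = 2.75×10¹¹ m = 1.84 AU.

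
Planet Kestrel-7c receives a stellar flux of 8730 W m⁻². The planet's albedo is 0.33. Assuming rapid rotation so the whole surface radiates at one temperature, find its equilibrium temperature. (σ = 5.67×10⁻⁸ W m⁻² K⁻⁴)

Energy balance: absorbed = emitted ⇒ πR²·S(1−A) = 4πR²·σT_eq⁴, so T_eq⁴ = S(1−A)/(4σ).
T_eq = [8730 × 0.67 / (4 × 5.67×10⁻⁸)]^(1/4) = (2.58×10¹⁰)^(1/4) = 401 K.

T_eq ≈ 401 K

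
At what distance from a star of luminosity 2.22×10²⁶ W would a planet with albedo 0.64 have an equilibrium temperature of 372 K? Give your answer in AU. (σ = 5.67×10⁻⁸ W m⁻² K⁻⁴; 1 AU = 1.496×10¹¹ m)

From T_eq⁴ = L(1−A)/(16πσd²): d = √[L(1−A)/(16πσT_eq⁴)].
d = √[2.22×10²⁶ × 0.36 / (16π × 5.67×10⁻⁸ × (372)⁴)] = 3.83×10¹⁰ m = 0.256 AU.

d ≈ 0.256 AU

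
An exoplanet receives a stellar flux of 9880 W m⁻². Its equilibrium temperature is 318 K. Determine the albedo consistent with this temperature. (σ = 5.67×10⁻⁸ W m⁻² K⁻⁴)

A ≈ 0.77

From T_eq⁴ = S(1−A)/(4σ): 1−A = 4σT_eq⁴/S.
1−A = 4 × 5.67×10⁻⁸ × (318)⁴ / 9880 = 0.235.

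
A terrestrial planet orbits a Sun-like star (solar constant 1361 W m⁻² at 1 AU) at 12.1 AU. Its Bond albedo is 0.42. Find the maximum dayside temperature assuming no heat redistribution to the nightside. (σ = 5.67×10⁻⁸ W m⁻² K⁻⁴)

T_ss ≈ 98.7 K

Flux at 12.1 AU: S = 1361/12.1² = 9.30 W m⁻².
With no redistribution each surface element balances locally: S(1−A) = σT⁴.
T = [9.30 × 0.58 / 5.67×10⁻⁸]^(1/4) = (9.51×10⁷)^(1/4) = 98.7 K.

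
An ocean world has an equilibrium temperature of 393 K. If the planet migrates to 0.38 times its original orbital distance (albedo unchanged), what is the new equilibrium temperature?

T_eq ∝ L^(1/4) · d^(−1/2).
T′ = 393 / 0.38^(1/2) = 638 K.

T_eq ≈ 638 K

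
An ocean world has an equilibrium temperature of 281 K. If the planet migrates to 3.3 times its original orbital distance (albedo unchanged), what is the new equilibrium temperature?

T_eq ∝ L^(1/4) · d^(−1/2).
T′ = 281 / 3.3^(1/2) = 155 K.

T_eq ≈ 155 K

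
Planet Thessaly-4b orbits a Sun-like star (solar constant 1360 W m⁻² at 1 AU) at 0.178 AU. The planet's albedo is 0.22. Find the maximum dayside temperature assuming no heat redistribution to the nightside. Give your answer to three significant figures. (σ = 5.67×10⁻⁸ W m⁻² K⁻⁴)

Flux at 0.178 AU: S = 1360/0.178² = 4.29×10⁴ W m⁻².
With no redistribution each surface element balances locally: S(1−A) = σT⁴.
T = [4.29×10⁴ × 0.78 / 5.67×10⁻⁸]^(1/4) = (5.90×10¹¹)^(1/4) = 877 K.

T_ss ≈ 877 K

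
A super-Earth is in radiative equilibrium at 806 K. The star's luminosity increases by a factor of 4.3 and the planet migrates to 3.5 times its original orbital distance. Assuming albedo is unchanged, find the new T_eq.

T_eq ≈ 620 K

T_eq ∝ L^(1/4) · d^(−1/2).
T′ = 806 × 4.3^(1/4) / 3.5^(1/2) = 620 K.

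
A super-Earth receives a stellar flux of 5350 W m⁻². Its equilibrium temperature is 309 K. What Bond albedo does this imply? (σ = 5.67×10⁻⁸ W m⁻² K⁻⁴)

A ≈ 0.61

From T_eq⁴ = S(1−A)/(4σ): 1−A = 4σT_eq⁴/S.
1−A = 4 × 5.67×10⁻⁸ × (309)⁴ / 5350 = 0.386.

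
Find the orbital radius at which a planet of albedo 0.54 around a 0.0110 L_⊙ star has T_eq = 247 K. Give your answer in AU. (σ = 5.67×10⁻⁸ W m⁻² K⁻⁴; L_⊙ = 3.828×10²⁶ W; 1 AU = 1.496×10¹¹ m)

L = 0.0110 × 3.828×10²⁶ = 4.21×10²⁴ W.
From T_eq⁴ = L(1−A)/(16πσd²): d = √[L(1−A)/(16πσT_eq⁴)].
d = √[4.21×10²⁴ × 0.46 / (16π × 5.67×10⁻⁸ × (247)⁴)] = 1.35×10¹⁰ m = 0.0903 AU.

d ≈ 0.0903 AU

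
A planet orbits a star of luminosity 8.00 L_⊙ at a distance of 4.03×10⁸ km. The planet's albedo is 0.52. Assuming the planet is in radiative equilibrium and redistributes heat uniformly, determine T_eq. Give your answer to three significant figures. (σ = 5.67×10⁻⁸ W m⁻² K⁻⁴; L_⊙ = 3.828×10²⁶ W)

d = 4.03×10⁸ km = 4.03×10¹¹ m.
L = 8.00 × 3.828×10²⁶ = 3.06×10²⁷ W.
Flux: S = L/(4πd²) = 3.06×10²⁷/(4π×(4.03×10¹¹)²) = 1500 W m⁻².
Energy balance: absorbed = emitted ⇒ πR²·S(1−A) = 4πR²·σT_eq⁴, so T_eq⁴ = S(1−A)/(4σ).
T_eq = [1500 × 0.48 / (4 × 5.67×10⁻⁸)]^(1/4) = (3.18×10⁹)^(1/4) = 237 K.

T_eq ≈ 237 K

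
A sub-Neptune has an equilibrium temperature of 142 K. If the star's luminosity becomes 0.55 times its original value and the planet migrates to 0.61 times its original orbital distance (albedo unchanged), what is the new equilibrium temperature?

T_eq ≈ 157 K

T_eq ∝ L^(1/4) · d^(−1/2).
T′ = 142 × 0.55^(1/4) / 0.61^(1/2) = 157 K.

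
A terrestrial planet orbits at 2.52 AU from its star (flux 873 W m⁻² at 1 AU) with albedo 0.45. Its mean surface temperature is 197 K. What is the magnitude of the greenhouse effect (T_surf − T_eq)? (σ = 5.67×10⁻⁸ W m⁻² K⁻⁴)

S = 873/2.52² = 137.5 W m⁻².
T_eq = [S(1−A)/(4σ)]^(1/4) = [137.5×0.55/(4×5.67×10⁻⁸)]^(1/4) = 135.1 K.
ΔT = T_surf − T_eq = 197 − 135.1.

ΔT ≈ 61.9 K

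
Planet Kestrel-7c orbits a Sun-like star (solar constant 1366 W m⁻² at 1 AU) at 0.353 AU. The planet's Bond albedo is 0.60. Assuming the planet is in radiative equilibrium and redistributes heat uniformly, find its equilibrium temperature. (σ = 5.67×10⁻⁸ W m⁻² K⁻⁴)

T_eq ≈ 373 K

Flux at 0.353 AU: S = 1366/0.353² = 1.10×10⁴ W m⁻².
Energy balance: absorbed = emitted ⇒ πR²·S(1−A) = 4πR²·σT_eq⁴, so T_eq⁴ = S(1−A)/(4σ).
T_eq = [1.10×10⁴ × 0.40 / (4 × 5.67×10⁻⁸)]^(1/4) = (1.93×10¹⁰)^(1/4) = 373 K.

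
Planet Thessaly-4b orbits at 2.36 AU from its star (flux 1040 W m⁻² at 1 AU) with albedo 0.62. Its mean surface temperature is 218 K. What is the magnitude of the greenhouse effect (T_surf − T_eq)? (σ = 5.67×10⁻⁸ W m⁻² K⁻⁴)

ΔT ≈ 85.0 K

S = 1040/2.36² = 186.7 W m⁻².
T_eq = [S(1−A)/(4σ)]^(1/4) = [186.7×0.38/(4×5.67×10⁻⁸)]^(1/4) = 133.0 K.
ΔT = T_surf − T_eq = 218 − 133.0.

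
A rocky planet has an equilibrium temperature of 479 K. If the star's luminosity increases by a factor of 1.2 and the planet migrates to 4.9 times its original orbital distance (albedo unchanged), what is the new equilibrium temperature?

T_eq ≈ 226 K

T_eq ∝ L^(1/4) · d^(−1/2).
T′ = 479 × 1.2^(1/4) / 4.9^(1/2) = 226 K.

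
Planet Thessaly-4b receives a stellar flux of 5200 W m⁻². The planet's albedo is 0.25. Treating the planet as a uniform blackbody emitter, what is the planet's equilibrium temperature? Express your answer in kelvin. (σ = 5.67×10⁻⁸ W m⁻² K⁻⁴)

Energy balance: absorbed = emitted ⇒ πR²·S(1−A) = 4πR²·σT_eq⁴, so T_eq⁴ = S(1−A)/(4σ).
T_eq = [5200 × 0.75 / (4 × 5.67×10⁻⁸)]^(1/4) = (1.72×10¹⁰)^(1/4) = 362 K.

T_eq ≈ 362 K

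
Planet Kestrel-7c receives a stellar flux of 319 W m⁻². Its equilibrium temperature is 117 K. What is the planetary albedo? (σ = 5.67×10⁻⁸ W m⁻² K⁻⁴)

A ≈ 0.87

From T_eq⁴ = S(1−A)/(4σ): 1−A = 4σT_eq⁴/S.
1−A = 4 × 5.67×10⁻⁸ × (117)⁴ / 319 = 0.133.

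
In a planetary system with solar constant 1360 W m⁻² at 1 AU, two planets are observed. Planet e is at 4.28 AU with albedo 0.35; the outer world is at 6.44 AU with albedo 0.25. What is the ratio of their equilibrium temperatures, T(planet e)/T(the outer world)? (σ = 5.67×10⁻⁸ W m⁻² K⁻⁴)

T₁/T₂ ≈ 1.184

T_eq = [S₀(1−A)/(4σd²)]^(1/4), so T ∝ (1−A)^(1/4) / √d.
T₁ = [1360×0.65/(4×5.67×10⁻⁸×4.28²)]^(1/4) = 120.78 K.
T₂ = [1360×0.75/(4×5.67×10⁻⁸×6.44²)]^(1/4) = 102.05 K.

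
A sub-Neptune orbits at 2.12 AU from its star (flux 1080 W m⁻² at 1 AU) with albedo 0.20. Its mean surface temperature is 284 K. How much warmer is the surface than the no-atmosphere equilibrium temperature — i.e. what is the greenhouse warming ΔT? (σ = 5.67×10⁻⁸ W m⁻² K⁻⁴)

S = 1080/2.12² = 240.3 W m⁻².
T_eq = [S(1−A)/(4σ)]^(1/4) = [240.3×0.80/(4×5.67×10⁻⁸)]^(1/4) = 170.6 K.
ΔT = T_surf − T_eq = 284 − 170.6.

ΔT ≈ 113.4 K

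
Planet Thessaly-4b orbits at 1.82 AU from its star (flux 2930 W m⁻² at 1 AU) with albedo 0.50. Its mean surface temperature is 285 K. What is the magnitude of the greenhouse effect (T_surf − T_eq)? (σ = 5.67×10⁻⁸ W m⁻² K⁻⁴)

S = 2930/1.82² = 884.6 W m⁻².
T_eq = [S(1−A)/(4σ)]^(1/4) = [884.6×0.50/(4×5.67×10⁻⁸)]^(1/4) = 210.1 K.
ΔT = T_surf − T_eq = 285 − 210.1.

ΔT ≈ 74.9 K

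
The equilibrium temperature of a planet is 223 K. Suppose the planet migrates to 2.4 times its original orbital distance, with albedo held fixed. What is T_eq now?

T_eq ∝ L^(1/4) · d^(−1/2).
T′ = 223 / 2.4^(1/2) = 144 K.

T_eq ≈ 144 K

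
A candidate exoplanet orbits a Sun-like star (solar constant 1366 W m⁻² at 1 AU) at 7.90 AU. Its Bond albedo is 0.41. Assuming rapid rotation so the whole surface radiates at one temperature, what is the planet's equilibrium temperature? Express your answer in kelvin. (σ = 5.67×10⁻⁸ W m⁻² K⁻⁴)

Flux at 7.90 AU: S = 1366/7.90² = 21.9 W m⁻².
Energy balance: absorbed = emitted ⇒ πR²·S(1−A) = 4πR²·σT_eq⁴, so T_eq⁴ = S(1−A)/(4σ).
T_eq = [21.9 × 0.59 / (4 × 5.67×10⁻⁸)]^(1/4) = (5.69×10⁷)^(1/4) = 86.9 K.

T_eq ≈ 86.9 K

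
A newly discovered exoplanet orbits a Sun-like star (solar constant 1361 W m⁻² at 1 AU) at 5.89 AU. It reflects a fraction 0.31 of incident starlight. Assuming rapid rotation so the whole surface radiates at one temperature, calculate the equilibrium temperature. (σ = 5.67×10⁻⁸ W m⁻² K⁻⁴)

T_eq ≈ 105 K

Flux at 5.89 AU: S = 1361/5.89² = 39.2 W m⁻².
Energy balance: absorbed = emitted ⇒ πR²·S(1−A) = 4πR²·σT_eq⁴, so T_eq⁴ = S(1−A)/(4σ).
T_eq = [39.2 × 0.69 / (4 × 5.67×10⁻⁸)]^(1/4) = (1.19×10⁸)^(1/4) = 105 K.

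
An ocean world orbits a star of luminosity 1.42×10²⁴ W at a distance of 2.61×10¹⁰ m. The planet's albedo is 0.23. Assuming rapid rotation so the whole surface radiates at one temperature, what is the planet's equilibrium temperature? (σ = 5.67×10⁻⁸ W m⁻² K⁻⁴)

Flux: S = L/(4πd²) = 1.42×10²⁴/(4π×(2.61×10¹⁰)²) = 166 W m⁻².
Energy balance: absorbed = emitted ⇒ πR²·S(1−A) = 4πR²·σT_eq⁴, so T_eq⁴ = S(1−A)/(4σ).
T_eq = [166 × 0.77 / (4 × 5.67×10⁻⁸)]^(1/4) = (5.63×10⁸)^(1/4) = 154 K.

T_eq ≈ 154 K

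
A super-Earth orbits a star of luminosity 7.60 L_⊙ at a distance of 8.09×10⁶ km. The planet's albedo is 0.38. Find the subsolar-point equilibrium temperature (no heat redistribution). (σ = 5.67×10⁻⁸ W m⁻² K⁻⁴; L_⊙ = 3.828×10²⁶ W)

d = 8.09×10⁶ km = 8.09×10⁹ m.
L = 7.60 × 3.828×10²⁶ = 2.91×10²⁷ W.
Flux: S = L/(4πd²) = 2.91×10²⁷/(4π×(8.09×10⁹)²) = 3.54×10⁶ W m⁻².
At the subsolar point the surface absorbs S(1−A) and emits σT⁴ per unit area — no factor of 4, since only the local patch is in balance.
T = [3.54×10⁶ × 0.62 / 5.67×10⁻⁸]^(1/4) = (3.87×10¹³)^(1/4) = 2490 K.

T_ss ≈ 2490 K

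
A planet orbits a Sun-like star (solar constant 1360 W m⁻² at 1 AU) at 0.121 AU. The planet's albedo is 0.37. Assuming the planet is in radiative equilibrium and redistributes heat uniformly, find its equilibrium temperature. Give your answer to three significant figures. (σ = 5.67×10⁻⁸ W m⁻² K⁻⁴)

Flux at 0.121 AU: S = 1360/0.121² = 9.29×10⁴ W m⁻².
Energy balance: absorbed = emitted ⇒ πR²·S(1−A) = 4πR²·σT_eq⁴, so T_eq⁴ = S(1−A)/(4σ).
T_eq = [9.29×10⁴ × 0.63 / (4 × 5.67×10⁻⁸)]^(1/4) = (2.58×10¹¹)^(1/4) = 713 K.

T_eq ≈ 713 K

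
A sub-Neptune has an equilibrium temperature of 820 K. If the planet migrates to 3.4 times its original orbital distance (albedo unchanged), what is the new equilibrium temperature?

T_eq ≈ 445 K

T_eq ∝ L^(1/4) · d^(−1/2).
T′ = 820 / 3.4^(1/2) = 445 K.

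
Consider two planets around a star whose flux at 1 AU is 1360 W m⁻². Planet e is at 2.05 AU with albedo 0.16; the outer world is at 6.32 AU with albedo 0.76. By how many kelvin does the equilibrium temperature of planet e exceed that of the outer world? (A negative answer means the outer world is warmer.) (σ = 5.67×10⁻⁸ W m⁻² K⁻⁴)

T_eq = [S₀(1−A)/(4σd²)]^(1/4), so T ∝ (1−A)^(1/4) / √d.
T₁ = [1360×0.84/(4×5.67×10⁻⁸×2.05²)]^(1/4) = 186.07 K.
T₂ = [1360×0.24/(4×5.67×10⁻⁸×6.32²)]^(1/4) = 77.48 K.

ΔT ≈ 108.6 K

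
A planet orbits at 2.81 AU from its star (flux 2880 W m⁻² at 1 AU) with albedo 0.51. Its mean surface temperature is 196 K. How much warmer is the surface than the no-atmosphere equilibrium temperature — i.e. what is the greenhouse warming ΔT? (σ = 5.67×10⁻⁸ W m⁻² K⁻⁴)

ΔT ≈ 28.5 K

S = 2880/2.81² = 364.7 W m⁻².
T_eq = [S(1−A)/(4σ)]^(1/4) = [364.7×0.49/(4×5.67×10⁻⁸)]^(1/4) = 167.5 K.
ΔT = T_surf − T_eq = 196 − 167.5.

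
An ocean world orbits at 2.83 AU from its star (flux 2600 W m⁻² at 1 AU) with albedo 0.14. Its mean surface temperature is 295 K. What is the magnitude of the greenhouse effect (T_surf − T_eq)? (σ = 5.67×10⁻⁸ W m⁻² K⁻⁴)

S = 2600/2.83² = 324.6 W m⁻².
T_eq = [S(1−A)/(4σ)]^(1/4) = [324.6×0.86/(4×5.67×10⁻⁸)]^(1/4) = 187.3 K.
ΔT = T_surf − T_eq = 295 − 187.3.

ΔT ≈ 107.7 K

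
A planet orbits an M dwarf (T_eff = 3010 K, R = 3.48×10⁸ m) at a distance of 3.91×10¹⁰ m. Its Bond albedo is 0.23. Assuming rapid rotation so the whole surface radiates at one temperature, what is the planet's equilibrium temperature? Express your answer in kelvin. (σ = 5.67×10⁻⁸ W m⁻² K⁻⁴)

T_eq ≈ 188 K

L = 4πR_⋆²σT_⋆⁴ = 4π(3.48×10⁸)² × 5.67×10⁻⁸ × (3010)⁴ = 7.08×10²⁴ W.
S = L/(4πd²) = 369 W m⁻².
Energy balance: absorbed = emitted ⇒ πR²·S(1−A) = 4πR²·σT_eq⁴, so T_eq⁴ = S(1−A)/(4σ).
T_eq = [369 × 0.77 / (4 × 5.67×10⁻⁸)]^(1/4) = (1.25×10⁹)^(1/4) = 188 K.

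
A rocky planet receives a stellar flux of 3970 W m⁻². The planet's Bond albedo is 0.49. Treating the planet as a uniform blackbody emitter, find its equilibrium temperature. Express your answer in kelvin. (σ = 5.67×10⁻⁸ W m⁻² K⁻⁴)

Energy balance: absorbed = emitted ⇒ πR²·S(1−A) = 4πR²·σT_eq⁴, so T_eq⁴ = S(1−A)/(4σ).
T_eq = [3970 × 0.51 / (4 × 5.67×10⁻⁸)]^(1/4) = (8.93×10⁹)^(1/4) = 307 K.

T_eq ≈ 307 K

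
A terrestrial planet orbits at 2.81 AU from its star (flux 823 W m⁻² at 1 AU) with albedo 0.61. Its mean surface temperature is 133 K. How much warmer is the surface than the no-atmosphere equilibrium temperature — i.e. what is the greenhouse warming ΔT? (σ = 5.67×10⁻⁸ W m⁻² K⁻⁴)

S = 823/2.81² = 104.2 W m⁻².
T_eq = [S(1−A)/(4σ)]^(1/4) = [104.2×0.39/(4×5.67×10⁻⁸)]^(1/4) = 115.7 K.
ΔT = T_surf − T_eq = 133 − 115.7.

ΔT ≈ 17.3 K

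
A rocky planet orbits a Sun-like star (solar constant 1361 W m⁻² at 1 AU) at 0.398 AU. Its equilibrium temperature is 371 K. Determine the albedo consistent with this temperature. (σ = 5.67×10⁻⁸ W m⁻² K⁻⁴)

Flux at 0.398 AU: S = 1361/0.398² = 8590 W m⁻².
From T_eq⁴ = S(1−A)/(4σ): 1−A = 4σT_eq⁴/S.
1−A = 4 × 5.67×10⁻⁸ × (371)⁴ / 8590 = 0.500.

A ≈ 0.50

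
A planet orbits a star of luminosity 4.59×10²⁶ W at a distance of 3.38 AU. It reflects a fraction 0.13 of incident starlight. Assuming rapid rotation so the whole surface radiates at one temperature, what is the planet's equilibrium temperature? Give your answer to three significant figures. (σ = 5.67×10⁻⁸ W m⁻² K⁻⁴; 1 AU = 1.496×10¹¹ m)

T_eq ≈ 153 K

d = 3.38 AU = 5.06×10¹¹ m.
Flux: S = L/(4πd²) = 4.59×10²⁶/(4π×(5.06×10¹¹)²) = 143 W m⁻².
Energy balance: absorbed = emitted ⇒ πR²·S(1−A) = 4πR²·σT_eq⁴, so T_eq⁴ = S(1−A)/(4σ).
T_eq = [143 × 0.87 / (4 × 5.67×10⁻⁸)]^(1/4) = (5.48×10⁸)^(1/4) = 153 K.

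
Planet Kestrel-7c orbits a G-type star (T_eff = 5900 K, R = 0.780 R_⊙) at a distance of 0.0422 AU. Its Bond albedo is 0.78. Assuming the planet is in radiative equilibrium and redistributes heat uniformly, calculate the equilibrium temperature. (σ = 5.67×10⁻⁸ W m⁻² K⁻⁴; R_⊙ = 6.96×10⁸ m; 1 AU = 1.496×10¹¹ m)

T_eq ≈ 838 K

R_⋆ = 0.780 × 6.96×10⁸ = 5.43×10⁸ m.
d = 0.0422 AU = 6.31×10⁹ m.
L = 4πR_⋆²σT_⋆⁴ = 4π(5.43×10⁸)² × 5.67×10⁻⁸ × (5900)⁴ = 2.54×10²⁶ W.
S = L/(4πd²) = 5.08×10⁵ W m⁻².
Energy balance: absorbed = emitted ⇒ πR²·S(1−A) = 4πR²·σT_eq⁴, so T_eq⁴ = S(1−A)/(4σ).
T_eq = [5.08×10⁵ × 0.22 / (4 × 5.67×10⁻⁸)]^(1/4) = (4.93×10¹¹)^(1/4) = 838 K.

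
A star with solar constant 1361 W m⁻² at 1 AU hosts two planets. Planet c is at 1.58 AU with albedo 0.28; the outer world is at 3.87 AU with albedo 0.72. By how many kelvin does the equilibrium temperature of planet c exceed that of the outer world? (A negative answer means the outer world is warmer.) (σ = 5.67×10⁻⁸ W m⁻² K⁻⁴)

T_eq = [S₀(1−A)/(4σd²)]^(1/4), so T ∝ (1−A)^(1/4) / √d.
T₁ = [1361×0.72/(4×5.67×10⁻⁸×1.58²)]^(1/4) = 203.97 K.
T₂ = [1361×0.28/(4×5.67×10⁻⁸×3.87²)]^(1/4) = 102.92 K.

ΔT ≈ 101.0 K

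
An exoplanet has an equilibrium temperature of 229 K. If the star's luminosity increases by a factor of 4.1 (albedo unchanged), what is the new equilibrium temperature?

T_eq ∝ L^(1/4) · d^(−1/2).
T′ = 229 × 4.1^(1/4) = 326 K.

T_eq ≈ 326 K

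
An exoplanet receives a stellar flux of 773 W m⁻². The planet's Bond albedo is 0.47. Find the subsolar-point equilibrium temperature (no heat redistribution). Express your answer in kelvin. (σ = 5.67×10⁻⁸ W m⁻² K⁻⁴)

T_ss ≈ 292 K

At the subsolar point the surface absorbs S(1−A) and emits σT⁴ per unit area — no factor of 4, since only the local patch is in balance.
T = [773 × 0.53 / 5.67×10⁻⁸]^(1/4) = (7.23×10⁹)^(1/4) = 292 K.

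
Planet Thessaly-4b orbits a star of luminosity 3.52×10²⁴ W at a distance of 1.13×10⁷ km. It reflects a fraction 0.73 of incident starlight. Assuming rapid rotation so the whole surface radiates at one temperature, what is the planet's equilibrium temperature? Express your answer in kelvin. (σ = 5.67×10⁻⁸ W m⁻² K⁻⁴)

T_eq ≈ 226 K

d = 1.13×10⁷ km = 1.13×10¹⁰ m.
Flux: S = L/(4πd²) = 3.52×10²⁴/(4π×(1.13×10¹⁰)²) = 2190 W m⁻².
Energy balance: absorbed = emitted ⇒ πR²·S(1−A) = 4πR²·σT_eq⁴, so T_eq⁴ = S(1−A)/(4σ).
T_eq = [2190 × 0.27 / (4 × 5.67×10⁻⁸)]^(1/4) = (2.61×10⁹)^(1/4) = 226 K.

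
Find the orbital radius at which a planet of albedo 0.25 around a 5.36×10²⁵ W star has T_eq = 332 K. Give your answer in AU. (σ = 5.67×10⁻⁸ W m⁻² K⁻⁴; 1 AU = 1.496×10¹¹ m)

From T_eq⁴ = L(1−A)/(16πσd²): d = √[L(1−A)/(16πσT_eq⁴)].
d = √[5.36×10²⁵ × 0.75 / (16π × 5.67×10⁻⁸ × (332)⁴)] = 3.41×10¹⁰ m = 0.228 AU.

d ≈ 0.228 AU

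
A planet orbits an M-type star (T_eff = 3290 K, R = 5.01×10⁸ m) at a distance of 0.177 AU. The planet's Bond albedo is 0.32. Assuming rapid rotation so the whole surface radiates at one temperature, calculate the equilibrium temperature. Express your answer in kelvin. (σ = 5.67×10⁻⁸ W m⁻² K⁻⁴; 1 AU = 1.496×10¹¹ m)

d = 0.177 AU = 2.65×10¹⁰ m.
L = 4πR_⋆²σT_⋆⁴ = 4π(5.01×10⁸)² × 5.67×10⁻⁸ × (3290)⁴ = 2.10×10²⁵ W.
S = L/(4πd²) = 2380 W m⁻².
Energy balance: absorbed = emitted ⇒ πR²·S(1−A) = 4πR²·σT_eq⁴, so T_eq⁴ = S(1−A)/(4σ).
T_eq = [2380 × 0.68 / (4 × 5.67×10⁻⁸)]^(1/4) = (7.13×10⁹)^(1/4) = 291 K.

T_eq ≈ 291 K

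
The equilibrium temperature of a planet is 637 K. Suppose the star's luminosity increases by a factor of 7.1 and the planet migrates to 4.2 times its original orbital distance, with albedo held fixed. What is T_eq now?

T_eq ∝ L^(1/4) · d^(−1/2).
T′ = 637 × 7.1^(1/4) / 4.2^(1/2) = 507 K.

T_eq ≈ 507 K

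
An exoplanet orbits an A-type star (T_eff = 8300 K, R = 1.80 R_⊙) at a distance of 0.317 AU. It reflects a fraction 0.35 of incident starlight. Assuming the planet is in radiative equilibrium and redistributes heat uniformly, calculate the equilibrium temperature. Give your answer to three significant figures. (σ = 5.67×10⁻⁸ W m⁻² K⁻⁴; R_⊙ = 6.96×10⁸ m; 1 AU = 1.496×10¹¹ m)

T_eq ≈ 857 K

R_⋆ = 1.80 × 6.96×10⁸ = 1.25×10⁹ m.
d = 0.317 AU = 4.74×10¹⁰ m.
L = 4πR_⋆²σT_⋆⁴ = 4π(1.25×10⁹)² × 5.67×10⁻⁸ × (8300)⁴ = 5.31×10²⁷ W.
S = L/(4πd²) = 1.88×10⁵ W m⁻².
Energy balance: absorbed = emitted ⇒ πR²·S(1−A) = 4πR²·σT_eq⁴, so T_eq⁴ = S(1−A)/(4σ).
T_eq = [1.88×10⁵ × 0.65 / (4 × 5.67×10⁻⁸)]^(1/4) = (5.38×10¹¹)^(1/4) = 857 K.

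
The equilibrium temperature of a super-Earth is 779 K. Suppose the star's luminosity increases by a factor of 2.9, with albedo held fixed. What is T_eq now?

T_eq ≈ 1020 K

T_eq ∝ L^(1/4) · d^(−1/2).
T′ = 779 × 2.9^(1/4) = 1020 K.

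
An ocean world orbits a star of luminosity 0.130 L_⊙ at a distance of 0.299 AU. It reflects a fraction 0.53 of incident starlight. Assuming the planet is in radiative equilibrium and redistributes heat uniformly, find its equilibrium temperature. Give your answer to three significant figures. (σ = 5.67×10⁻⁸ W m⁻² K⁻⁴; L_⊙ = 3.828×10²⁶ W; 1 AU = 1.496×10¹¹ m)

T_eq ≈ 253 K

d = 0.299 AU = 4.47×10¹⁰ m.
L = 0.130 × 3.828×10²⁶ = 4.98×10²⁵ W.
Flux: S = L/(4πd²) = 4.98×10²⁵/(4π×(4.47×10¹⁰)²) = 1980 W m⁻².
Energy balance: absorbed = emitted ⇒ πR²·S(1−A) = 4πR²·σT_eq⁴, so T_eq⁴ = S(1−A)/(4σ).
T_eq = [1980 × 0.47 / (4 × 5.67×10⁻⁸)]^(1/4) = (4.10×10⁹)^(1/4) = 253 K.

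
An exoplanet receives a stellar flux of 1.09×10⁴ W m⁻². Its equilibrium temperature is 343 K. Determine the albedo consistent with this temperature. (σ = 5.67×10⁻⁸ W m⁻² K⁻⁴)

From T_eq⁴ = S(1−A)/(4σ): 1−A = 4σT_eq⁴/S.
1−A = 4 × 5.67×10⁻⁸ × (343)⁴ / 1.09×10⁴ = 0.288.

A ≈ 0.71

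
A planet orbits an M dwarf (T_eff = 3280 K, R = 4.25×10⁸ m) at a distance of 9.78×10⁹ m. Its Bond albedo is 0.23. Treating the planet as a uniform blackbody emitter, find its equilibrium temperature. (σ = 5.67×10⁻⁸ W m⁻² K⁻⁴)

L = 4πR_⋆²σT_⋆⁴ = 4π(4.25×10⁸)² × 5.67×10⁻⁸ × (3280)⁴ = 1.49×10²⁵ W.
S = L/(4πd²) = 1.24×10⁴ W m⁻².
Energy balance: absorbed = emitted ⇒ πR²·S(1−A) = 4πR²·σT_eq⁴, so T_eq⁴ = S(1−A)/(4σ).
T_eq = [1.24×10⁴ × 0.77 / (4 × 5.67×10⁻⁸)]^(1/4) = (4.21×10¹⁰)^(1/4) = 453 K.

T_eq ≈ 453 K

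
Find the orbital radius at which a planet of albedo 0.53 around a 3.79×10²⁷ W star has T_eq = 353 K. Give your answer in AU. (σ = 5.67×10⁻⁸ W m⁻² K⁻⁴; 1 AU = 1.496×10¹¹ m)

d ≈ 1.34 AU

From T_eq⁴ = L(1−A)/(16πσd²): d = √[L(1−A)/(16πσT_eq⁴)].
d = √[3.79×10²⁷ × 0.47 / (16π × 5.67×10⁻⁸ × (353)⁴)] = 2.01×10¹¹ m = 1.34 AU.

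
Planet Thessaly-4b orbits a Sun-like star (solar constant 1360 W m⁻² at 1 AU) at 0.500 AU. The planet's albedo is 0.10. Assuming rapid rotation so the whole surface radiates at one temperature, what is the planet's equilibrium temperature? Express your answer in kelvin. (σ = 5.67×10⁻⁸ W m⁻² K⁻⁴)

T_eq ≈ 383 K

Flux at 0.500 AU: S = 1360/0.500² = 5440 W m⁻².
Energy balance: absorbed = emitted ⇒ πR²·S(1−A) = 4πR²·σT_eq⁴, so T_eq⁴ = S(1−A)/(4σ).
T_eq = [5440 × 0.90 / (4 × 5.67×10⁻⁸)]^(1/4) = (2.16×10¹⁰)^(1/4) = 383 K.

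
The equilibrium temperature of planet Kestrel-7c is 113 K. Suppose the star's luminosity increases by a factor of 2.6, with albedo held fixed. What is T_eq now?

T_eq ≈ 143 K

T_eq ∝ L^(1/4) · d^(−1/2).
T′ = 113 × 2.6^(1/4) = 143 K.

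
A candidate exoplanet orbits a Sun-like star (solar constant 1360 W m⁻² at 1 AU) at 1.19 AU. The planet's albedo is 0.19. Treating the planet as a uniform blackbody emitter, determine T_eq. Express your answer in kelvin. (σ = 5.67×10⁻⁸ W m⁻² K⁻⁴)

Flux at 1.19 AU: S = 1360/1.19² = 960 W m⁻².
Energy balance: absorbed = emitted ⇒ πR²·S(1−A) = 4πR²·σT_eq⁴, so T_eq⁴ = S(1−A)/(4σ).
T_eq = [960 × 0.81 / (4 × 5.67×10⁻⁸)]^(1/4) = (3.43×10⁹)^(1/4) = 242 K.

T_eq ≈ 242 K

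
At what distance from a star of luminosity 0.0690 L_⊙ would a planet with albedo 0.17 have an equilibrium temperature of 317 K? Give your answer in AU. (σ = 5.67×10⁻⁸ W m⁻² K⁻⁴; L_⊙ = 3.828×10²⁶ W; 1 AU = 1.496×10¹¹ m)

d ≈ 0.184 AU

L = 0.0690 × 3.828×10²⁶ = 2.64×10²⁵ W.
From T_eq⁴ = L(1−A)/(16πσd²): d = √[L(1−A)/(16πσT_eq⁴)].
d = √[2.64×10²⁵ × 0.83 / (16π × 5.67×10⁻⁸ × (317)⁴)] = 2.76×10¹⁰ m = 0.184 AU.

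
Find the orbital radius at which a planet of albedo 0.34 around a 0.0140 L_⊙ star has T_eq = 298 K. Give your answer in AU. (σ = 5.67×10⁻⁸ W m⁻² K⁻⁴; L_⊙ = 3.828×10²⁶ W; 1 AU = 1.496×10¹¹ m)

d ≈ 0.0839 AU

L = 0.0140 × 3.828×10²⁶ = 5.36×10²⁴ W.
From T_eq⁴ = L(1−A)/(16πσd²): d = √[L(1−A)/(16πσT_eq⁴)].
d = √[5.36×10²⁴ × 0.66 / (16π × 5.67×10⁻⁸ × (298)⁴)] = 1.25×10¹⁰ m = 0.0839 AU.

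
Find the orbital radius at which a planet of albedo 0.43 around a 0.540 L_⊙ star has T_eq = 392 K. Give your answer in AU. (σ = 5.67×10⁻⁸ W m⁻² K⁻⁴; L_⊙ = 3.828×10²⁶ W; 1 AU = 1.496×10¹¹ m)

L = 0.540 × 3.828×10²⁶ = 2.07×10²⁶ W.
From T_eq⁴ = L(1−A)/(16πσd²): d = √[L(1−A)/(16πσT_eq⁴)].
d = √[2.07×10²⁶ × 0.57 / (16π × 5.67×10⁻⁸ × (392)⁴)] = 4.18×10¹⁰ m = 0.280 AU.

d ≈ 0.280 AU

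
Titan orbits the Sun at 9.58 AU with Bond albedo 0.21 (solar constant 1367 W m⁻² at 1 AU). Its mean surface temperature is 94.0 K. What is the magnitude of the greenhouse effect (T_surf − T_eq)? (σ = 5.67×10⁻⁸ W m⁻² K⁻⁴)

ΔT ≈ 9.1 K

S = 1367/9.58² = 14.89 W m⁻².
T_eq = [S(1−A)/(4σ)]^(1/4) = [14.89×0.79/(4×5.67×10⁻⁸)]^(1/4) = 84.9 K.
ΔT = T_surf − T_eq = 94 − 84.9.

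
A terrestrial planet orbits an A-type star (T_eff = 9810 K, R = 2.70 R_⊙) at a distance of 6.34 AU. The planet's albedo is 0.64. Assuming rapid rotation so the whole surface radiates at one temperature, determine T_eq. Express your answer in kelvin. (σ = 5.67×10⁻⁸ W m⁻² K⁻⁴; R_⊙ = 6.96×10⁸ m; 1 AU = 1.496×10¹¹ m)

R_⋆ = 2.70 × 6.96×10⁸ = 1.88×10⁹ m.
d = 6.34 AU = 9.48×10¹¹ m.
L = 4πR_⋆²σT_⋆⁴ = 4π(1.88×10⁹)² × 5.67×10⁻⁸ × (9810)⁴ = 2.33×10²⁸ W.
S = L/(4πd²) = 2060 W m⁻².
Energy balance: absorbed = emitted ⇒ πR²·S(1−A) = 4πR²·σT_eq⁴, so T_eq⁴ = S(1−A)/(4σ).
T_eq = [2060 × 0.36 / (4 × 5.67×10⁻⁸)]^(1/4) = (3.27×10⁹)^(1/4) = 239 K.

T_eq ≈ 239 K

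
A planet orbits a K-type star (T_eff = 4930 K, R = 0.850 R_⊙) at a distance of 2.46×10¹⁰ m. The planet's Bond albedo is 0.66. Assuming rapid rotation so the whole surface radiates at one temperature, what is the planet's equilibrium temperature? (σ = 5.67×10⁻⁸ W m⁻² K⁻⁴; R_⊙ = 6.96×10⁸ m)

R_⋆ = 0.850 × 6.96×10⁸ = 5.92×10⁸ m.
L = 4πR_⋆²σT_⋆⁴ = 4π(5.92×10⁸)² × 5.67×10⁻⁸ × (4930)⁴ = 1.47×10²⁶ W.
S = L/(4πd²) = 1.94×10⁴ W m⁻².
Energy balance: absorbed = emitted ⇒ πR²·S(1−A) = 4πR²·σT_eq⁴, so T_eq⁴ = S(1−A)/(4σ).
T_eq = [1.94×10⁴ × 0.34 / (4 × 5.67×10⁻⁸)]^(1/4) = (2.90×10¹⁰)^(1/4) = 413 K.

T_eq ≈ 413 K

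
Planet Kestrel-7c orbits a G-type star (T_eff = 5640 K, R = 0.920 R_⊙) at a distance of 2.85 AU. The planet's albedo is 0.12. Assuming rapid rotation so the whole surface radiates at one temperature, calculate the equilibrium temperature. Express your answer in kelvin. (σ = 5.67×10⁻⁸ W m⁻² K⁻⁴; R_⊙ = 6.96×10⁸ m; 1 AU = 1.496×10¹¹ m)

R_⋆ = 0.920 × 6.96×10⁸ = 6.40×10⁸ m.
d = 2.85 AU = 4.26×10¹¹ m.
L = 4πR_⋆²σT_⋆⁴ = 4π(6.40×10⁸)² × 5.67×10⁻⁸ × (5640)⁴ = 2.96×10²⁶ W.
S = L/(4πd²) = 129 W m⁻².
Energy balance: absorbed = emitted ⇒ πR²·S(1−A) = 4πR²·σT_eq⁴, so T_eq⁴ = S(1−A)/(4σ).
T_eq = [129 × 0.88 / (4 × 5.67×10⁻⁸)]^(1/4) = (5.02×10⁸)^(1/4) = 150 K.

T_eq ≈ 150 K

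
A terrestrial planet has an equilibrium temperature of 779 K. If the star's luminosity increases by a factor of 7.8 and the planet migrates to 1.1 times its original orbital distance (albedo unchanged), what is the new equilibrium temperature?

T_eq ∝ L^(1/4) · d^(−1/2).
T′ = 779 × 7.8^(1/4) / 1.1^(1/2) = 1240 K.

T_eq ≈ 1240 K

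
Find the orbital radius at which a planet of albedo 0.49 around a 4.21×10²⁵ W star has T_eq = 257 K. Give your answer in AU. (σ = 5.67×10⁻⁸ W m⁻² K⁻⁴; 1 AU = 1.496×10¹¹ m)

From T_eq⁴ = L(1−A)/(16πσd²): d = √[L(1−A)/(16πσT_eq⁴)].
d = √[4.21×10²⁵ × 0.51 / (16π × 5.67×10⁻⁸ × (257)⁴)] = 4.16×10¹⁰ m = 0.278 AU.

d ≈ 0.278 AU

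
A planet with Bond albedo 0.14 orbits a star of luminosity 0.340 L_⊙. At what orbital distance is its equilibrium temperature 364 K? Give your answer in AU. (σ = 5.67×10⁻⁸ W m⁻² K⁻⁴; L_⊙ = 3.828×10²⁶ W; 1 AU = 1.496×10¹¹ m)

L = 0.340 × 3.828×10²⁶ = 1.30×10²⁶ W.
From T_eq⁴ = L(1−A)/(16πσd²): d = √[L(1−A)/(16πσT_eq⁴)].
d = √[1.30×10²⁶ × 0.86 / (16π × 5.67×10⁻⁸ × (364)⁴)] = 4.73×10¹⁰ m = 0.316 AU.

d ≈ 0.316 AU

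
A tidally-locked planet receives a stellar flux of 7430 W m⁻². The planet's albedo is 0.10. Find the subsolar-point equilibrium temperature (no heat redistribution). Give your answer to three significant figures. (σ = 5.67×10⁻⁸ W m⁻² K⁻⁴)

T_ss ≈ 586 K

At the subsolar point the surface absorbs S(1−A) and emits σT⁴ per unit area — no factor of 4, since only the local patch is in balance.
T = [7430 × 0.90 / 5.67×10⁻⁸]^(1/4) = (1.18×10¹¹)^(1/4) = 586 K.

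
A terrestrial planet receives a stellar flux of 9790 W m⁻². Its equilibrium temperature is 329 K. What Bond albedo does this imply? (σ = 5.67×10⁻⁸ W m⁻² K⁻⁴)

A ≈ 0.73

From T_eq⁴ = S(1−A)/(4σ): 1−A = 4σT_eq⁴/S.
1−A = 4 × 5.67×10⁻⁸ × (329)⁴ / 9790 = 0.271.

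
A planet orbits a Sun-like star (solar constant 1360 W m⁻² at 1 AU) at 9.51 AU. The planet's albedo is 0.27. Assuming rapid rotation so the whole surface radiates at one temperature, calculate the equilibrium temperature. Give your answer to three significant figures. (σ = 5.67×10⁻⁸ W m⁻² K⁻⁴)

Flux at 9.51 AU: S = 1360/9.51² = 15.0 W m⁻².
Energy balance: absorbed = emitted ⇒ πR²·S(1−A) = 4πR²·σT_eq⁴, so T_eq⁴ = S(1−A)/(4σ).
T_eq = [15.0 × 0.73 / (4 × 5.67×10⁻⁸)]^(1/4) = (4.84×10⁷)^(1/4) = 83.4 K.

T_eq ≈ 83.4 K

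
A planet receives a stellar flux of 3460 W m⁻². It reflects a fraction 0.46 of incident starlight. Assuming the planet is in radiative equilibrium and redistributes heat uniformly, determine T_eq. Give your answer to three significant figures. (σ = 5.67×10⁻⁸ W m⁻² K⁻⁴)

T_eq ≈ 301 K

Energy balance: absorbed = emitted ⇒ πR²·S(1−A) = 4πR²·σT_eq⁴, so T_eq⁴ = S(1−A)/(4σ).
T_eq = [3460 × 0.54 / (4 × 5.67×10⁻⁸)]^(1/4) = (8.24×10⁹)^(1/4) = 301 K.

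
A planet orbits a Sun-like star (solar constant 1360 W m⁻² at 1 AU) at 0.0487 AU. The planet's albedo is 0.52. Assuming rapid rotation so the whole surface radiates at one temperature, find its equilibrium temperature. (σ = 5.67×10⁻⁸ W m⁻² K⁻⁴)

T_eq ≈ 1050 K

Flux at 0.0487 AU: S = 1360/0.0487² = 5.73×10⁵ W m⁻².
Energy balance: absorbed = emitted ⇒ πR²·S(1−A) = 4πR²·σT_eq⁴, so T_eq⁴ = S(1−A)/(4σ).
T_eq = [5.73×10⁵ × 0.48 / (4 × 5.67×10⁻⁸)]^(1/4) = (1.21×10¹²)^(1/4) = 1050 K.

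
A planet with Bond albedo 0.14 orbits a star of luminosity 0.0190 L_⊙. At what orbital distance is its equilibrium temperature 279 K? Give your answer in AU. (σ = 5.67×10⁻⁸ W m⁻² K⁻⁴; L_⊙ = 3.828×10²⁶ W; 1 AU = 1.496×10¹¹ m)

L = 0.0190 × 3.828×10²⁶ = 7.27×10²⁴ W.
From T_eq⁴ = L(1−A)/(16πσd²): d = √[L(1−A)/(16πσT_eq⁴)].
d = √[7.27×10²⁴ × 0.86 / (16π × 5.67×10⁻⁸ × (279)⁴)] = 1.90×10¹⁰ m = 0.127 AU.

d ≈ 0.127 AU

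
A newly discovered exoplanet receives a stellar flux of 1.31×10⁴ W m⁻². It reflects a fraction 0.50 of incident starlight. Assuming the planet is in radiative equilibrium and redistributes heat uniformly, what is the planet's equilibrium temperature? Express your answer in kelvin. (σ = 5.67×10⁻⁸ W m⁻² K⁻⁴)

T_eq ≈ 412 K

Energy balance: absorbed = emitted ⇒ πR²·S(1−A) = 4πR²·σT_eq⁴, so T_eq⁴ = S(1−A)/(4σ).
T_eq = [1.31×10⁴ × 0.50 / (4 × 5.67×10⁻⁸)]^(1/4) = (2.89×10¹⁰)^(1/4) = 412 K.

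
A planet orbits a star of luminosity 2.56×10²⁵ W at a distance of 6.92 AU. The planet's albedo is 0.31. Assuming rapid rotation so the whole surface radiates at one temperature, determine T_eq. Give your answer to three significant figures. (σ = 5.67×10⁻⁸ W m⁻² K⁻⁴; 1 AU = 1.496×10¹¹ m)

T_eq ≈ 49.0 K

d = 6.92 AU = 1.04×10¹² m.
Flux: S = L/(4πd²) = 2.56×10²⁵/(4π×(1.04×10¹²)²) = 1.90 W m⁻².
Energy balance: absorbed = emitted ⇒ πR²·S(1−A) = 4πR²·σT_eq⁴, so T_eq⁴ = S(1−A)/(4σ).
T_eq = [1.90 × 0.69 / (4 × 5.67×10⁻⁸)]^(1/4) = (5.78×10⁶)^(1/4) = 49.0 K.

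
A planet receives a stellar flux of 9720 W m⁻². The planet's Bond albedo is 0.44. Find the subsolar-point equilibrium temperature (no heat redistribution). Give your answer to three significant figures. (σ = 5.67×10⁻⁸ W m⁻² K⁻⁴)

At the subsolar point the surface absorbs S(1−A) and emits σT⁴ per unit area — no factor of 4, since only the local patch is in balance.
T = [9720 × 0.56 / 5.67×10⁻⁸]^(1/4) = (9.60×10¹⁰)^(1/4) = 557 K.

T_ss ≈ 557 K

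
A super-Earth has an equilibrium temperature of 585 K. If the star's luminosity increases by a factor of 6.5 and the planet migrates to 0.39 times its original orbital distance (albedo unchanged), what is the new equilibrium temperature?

T_eq ∝ L^(1/4) · d^(−1/2).
T′ = 585 × 6.5^(1/4) / 0.39^(1/2) = 1500 K.

T_eq ≈ 1500 K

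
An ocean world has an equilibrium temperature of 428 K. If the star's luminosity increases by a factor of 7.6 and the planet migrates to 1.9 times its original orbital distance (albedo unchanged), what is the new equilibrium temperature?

T_eq ∝ L^(1/4) · d^(−1/2).
T′ = 428 × 7.6^(1/4) / 1.9^(1/2) = 516 K.

T_eq ≈ 516 K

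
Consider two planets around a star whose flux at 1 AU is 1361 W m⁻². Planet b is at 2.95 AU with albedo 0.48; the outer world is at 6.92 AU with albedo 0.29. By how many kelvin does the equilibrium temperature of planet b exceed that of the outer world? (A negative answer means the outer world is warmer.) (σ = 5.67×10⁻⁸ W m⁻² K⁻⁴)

ΔT ≈ 40.5 K

T_eq = [S₀(1−A)/(4σd²)]^(1/4), so T ∝ (1−A)^(1/4) / √d.
T₁ = [1361×0.52/(4×5.67×10⁻⁸×2.95²)]^(1/4) = 137.61 K.
T₂ = [1361×0.71/(4×5.67×10⁻⁸×6.92²)]^(1/4) = 97.12 K.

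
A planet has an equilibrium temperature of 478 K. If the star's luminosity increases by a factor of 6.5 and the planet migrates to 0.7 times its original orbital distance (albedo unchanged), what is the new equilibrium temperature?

T_eq ≈ 912 K

T_eq ∝ L^(1/4) · d^(−1/2).
T′ = 478 × 6.5^(1/4) / 0.7^(1/2) = 912 K.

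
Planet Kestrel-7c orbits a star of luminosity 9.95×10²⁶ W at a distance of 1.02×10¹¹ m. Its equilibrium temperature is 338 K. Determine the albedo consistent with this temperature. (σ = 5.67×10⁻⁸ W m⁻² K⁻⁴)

A ≈ 0.61

Flux: S = L/(4πd²) = 9.95×10²⁶/(4π×(1.02×10¹¹)²) = 7610 W m⁻².
From T_eq⁴ = S(1−A)/(4σ): 1−A = 4σT_eq⁴/S.
1−A = 4 × 5.67×10⁻⁸ × (338)⁴ / 7610 = 0.389.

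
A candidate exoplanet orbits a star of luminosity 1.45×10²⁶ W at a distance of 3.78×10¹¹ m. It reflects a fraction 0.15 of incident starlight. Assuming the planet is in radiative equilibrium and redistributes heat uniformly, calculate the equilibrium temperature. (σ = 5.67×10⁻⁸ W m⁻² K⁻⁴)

T_eq ≈ 132 K

Flux: S = L/(4πd²) = 1.45×10²⁶/(4π×(3.78×10¹¹)²) = 80.8 W m⁻².
Energy balance: absorbed = emitted ⇒ πR²·S(1−A) = 4πR²·σT_eq⁴, so T_eq⁴ = S(1−A)/(4σ).
T_eq = [80.8 × 0.85 / (4 × 5.67×10⁻⁸)]^(1/4) = (3.03×10⁸)^(1/4) = 132 K.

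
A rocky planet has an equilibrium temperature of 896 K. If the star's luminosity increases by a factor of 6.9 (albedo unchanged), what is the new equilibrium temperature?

T_eq ∝ L^(1/4) · d^(−1/2).
T′ = 896 × 6.9^(1/4) = 1450 K.

T_eq ≈ 1450 K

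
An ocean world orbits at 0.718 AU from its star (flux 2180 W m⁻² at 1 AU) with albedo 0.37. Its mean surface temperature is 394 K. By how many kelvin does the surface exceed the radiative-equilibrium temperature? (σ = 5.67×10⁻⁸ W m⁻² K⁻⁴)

S = 2180/0.718² = 4229 W m⁻².
T_eq = [S(1−A)/(4σ)]^(1/4) = [4229×0.63/(4×5.67×10⁻⁸)]^(1/4) = 329.2 K.
ΔT = T_surf − T_eq = 394 − 329.2.

ΔT ≈ 64.8 K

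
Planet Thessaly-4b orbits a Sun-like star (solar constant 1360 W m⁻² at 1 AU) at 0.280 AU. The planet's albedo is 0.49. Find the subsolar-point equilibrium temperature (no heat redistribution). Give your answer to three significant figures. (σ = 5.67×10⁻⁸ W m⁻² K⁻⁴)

Flux at 0.280 AU: S = 1360/0.280² = 1.73×10⁴ W m⁻².
At the subsolar point the surface absorbs S(1−A) and emits σT⁴ per unit area — no factor of 4, since only the local patch is in balance.
T = [1.73×10⁴ × 0.51 / 5.67×10⁻⁸]^(1/4) = (1.56×10¹¹)^(1/4) = 628 K.

T_ss ≈ 628 K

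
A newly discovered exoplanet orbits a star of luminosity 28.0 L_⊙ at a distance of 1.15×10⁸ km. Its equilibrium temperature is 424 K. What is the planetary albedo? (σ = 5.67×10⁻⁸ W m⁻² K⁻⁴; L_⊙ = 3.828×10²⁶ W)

A ≈ 0.89

d = 1.15×10⁸ km = 1.15×10¹¹ m.
L = 28.0 × 3.828×10²⁶ = 1.07×10²⁸ W.
Flux: S = L/(4πd²) = 1.07×10²⁸/(4π×(1.15×10¹¹)²) = 6.45×10⁴ W m⁻².
From T_eq⁴ = S(1−A)/(4σ): 1−A = 4σT_eq⁴/S.
1−A = 4 × 5.67×10⁻⁸ × (424)⁴ / 6.45×10⁴ = 0.114.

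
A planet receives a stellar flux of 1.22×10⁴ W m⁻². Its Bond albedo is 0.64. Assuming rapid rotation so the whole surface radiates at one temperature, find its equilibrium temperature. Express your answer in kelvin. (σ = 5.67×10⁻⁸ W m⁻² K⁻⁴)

T_eq ≈ 373 K

Energy balance: absorbed = emitted ⇒ πR²·S(1−A) = 4πR²·σT_eq⁴, so T_eq⁴ = S(1−A)/(4σ).
T_eq = [1.22×10⁴ × 0.36 / (4 × 5.67×10⁻⁸)]^(1/4) = (1.94×10¹⁰)^(1/4) = 373 K.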